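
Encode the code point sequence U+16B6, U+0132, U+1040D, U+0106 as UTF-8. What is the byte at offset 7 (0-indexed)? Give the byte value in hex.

U+16B6 → 3-byte form E1 9A B6 at offsets 0–2.
U+0132 → 2-byte form C4 B2 at offsets 3–4.
U+1040D → 4-byte form F0 90 90 8D at offsets 5–8.
Offset 7 falls in char 3's range; it's byte 3 of F0 90 90 8D = 0x90.

0x90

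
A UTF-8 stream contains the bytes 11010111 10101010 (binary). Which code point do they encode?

U+05EA

Leading byte 0xD7 = 11010111 matches 110xxxxx → 2-byte sequence.
Byte 1: 0xD7 = 11010111, payload 10111 (5 bits).
Byte 2: 0xAA = 10101010 (10xxxxxx ✓), payload 101010.
Concatenate: 10111101010 = 0x5EA (11 bits → U+05EA).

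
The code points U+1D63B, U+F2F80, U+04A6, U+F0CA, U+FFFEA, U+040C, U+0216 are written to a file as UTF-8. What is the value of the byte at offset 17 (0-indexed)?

0xD0

U+1D63B → 4-byte form F0 9D 98 BB at offsets 0–3.
U+F2F80 → 4-byte form F3 B2 BE 80 at offsets 4–7.
U+04A6 → 2-byte form D2 A6 at offsets 8–9.
U+F0CA → 3-byte form EF 83 8A at offsets 10–12.
U+FFFEA → 4-byte form F3 BF BF AA at offsets 13–16.
U+040C → 2-byte form D0 8C at offsets 17–18.
Offset 17 falls in char 6's range; it's byte 1 of D0 8C = 0xD0.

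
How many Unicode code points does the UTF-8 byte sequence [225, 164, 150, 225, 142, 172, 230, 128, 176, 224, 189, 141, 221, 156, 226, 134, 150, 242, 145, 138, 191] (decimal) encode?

Byte at offset 0: 0xE1 = 11100001 → 3-byte char (#1). Advance 3.
Byte at offset 3: 0xE1 = 11100001 → 3-byte char (#2). Advance 3.
Byte at offset 6: 0xE6 = 11100110 → 3-byte char (#3). Advance 3.
Byte at offset 9: 0xE0 = 11100000 → 3-byte char (#4). Advance 3.
Byte at offset 12: 0xDD = 11011101 → 2-byte char (#5). Advance 2.
Byte at offset 14: 0xE2 = 11100010 → 3-byte char (#6). Advance 3.
Byte at offset 17: 0xF2 = 11110010 → 4-byte char (#7). Advance 4.
Reached end at offset 21 after 7 code points.

7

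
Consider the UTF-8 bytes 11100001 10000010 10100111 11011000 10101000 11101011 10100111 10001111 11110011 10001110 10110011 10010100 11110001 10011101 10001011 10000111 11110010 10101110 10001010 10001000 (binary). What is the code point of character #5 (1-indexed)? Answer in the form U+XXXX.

Offset 0: leading byte 0xE1 = 11100001 → 3-byte char #1 = E1 82 A7.
Offset 3: leading byte 0xD8 = 11011000 → 2-byte char #2 = D8 A8.
Offset 5: leading byte 0xEB = 11101011 → 3-byte char #3 = EB A7 8F.
Offset 8: leading byte 0xF3 = 11110011 → 4-byte char #4 = F3 8E B3 94.
Offset 12: leading byte 0xF1 = 11110001 → 4-byte char #5 = F1 9D 8B 87.
Leading byte 0xF1 = 11110001 matches 11110xxx → 4-byte sequence.
Byte 1: 0xF1 = 11110001, payload 001 (3 bits).
Byte 2: 0x9D = 10011101 (10xxxxxx ✓), payload 011101.
Byte 3: 0x8B = 10001011 (10xxxxxx ✓), payload 001011.
Byte 4: 0x87 = 10000111 (10xxxxxx ✓), payload 000111.
Concatenate: 001011101001011000111 = 0x5D2C7 (21 bits → U+5D2C7).

U+5D2C7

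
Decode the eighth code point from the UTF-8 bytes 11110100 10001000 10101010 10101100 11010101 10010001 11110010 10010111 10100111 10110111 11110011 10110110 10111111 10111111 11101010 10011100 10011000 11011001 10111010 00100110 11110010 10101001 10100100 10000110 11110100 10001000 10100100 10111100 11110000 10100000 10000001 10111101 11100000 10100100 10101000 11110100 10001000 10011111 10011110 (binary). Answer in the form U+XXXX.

Offset 0: leading byte 0xF4 = 11110100 → 4-byte char #1 = F4 88 AA AC.
Offset 4: leading byte 0xD5 = 11010101 → 2-byte char #2 = D5 91.
Offset 6: leading byte 0xF2 = 11110010 → 4-byte char #3 = F2 97 A7 B7.
Offset 10: leading byte 0xF3 = 11110011 → 4-byte char #4 = F3 B6 BF BF.
Offset 14: leading byte 0xEA = 11101010 → 3-byte char #5 = EA 9C 98.
Offset 17: leading byte 0xD9 = 11011001 → 2-byte char #6 = D9 BA.
Offset 19: leading byte 0x26 = 00100110 → 1-byte char #7 = 26.
Offset 20: leading byte 0xF2 = 11110010 → 4-byte char #8 = F2 A9 A4 86.
Leading byte 0xF2 = 11110010 matches 11110xxx → 4-byte sequence.
Byte 1: 0xF2 = 11110010, payload 010 (3 bits).
Byte 2: 0xA9 = 10101001 (10xxxxxx ✓), payload 101001.
Byte 3: 0xA4 = 10100100 (10xxxxxx ✓), payload 100100.
Byte 4: 0x86 = 10000110 (10xxxxxx ✓), payload 000110.
Concatenate: 010101001100100000110 = 0xA9906 (21 bits → U+A9906).

U+A9906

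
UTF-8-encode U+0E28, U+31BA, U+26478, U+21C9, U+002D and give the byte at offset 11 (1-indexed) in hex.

1-indexed offset 11 is 0-indexed offset 10.
U+0E28 → 3-byte form E0 B8 A8 at offsets 0–2.
U+31BA → 3-byte form E3 86 BA at offsets 3–5.
U+26478 → 4-byte form F0 A6 91 B8 at offsets 6–9.
U+21C9 → 3-byte form E2 87 89 at offsets 10–12.
Offset 10 falls in char 4's range; it's byte 1 of E2 87 89 = 0xE2.

0xE2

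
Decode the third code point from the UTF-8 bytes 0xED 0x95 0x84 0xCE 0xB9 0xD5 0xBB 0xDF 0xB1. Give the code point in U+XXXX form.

Offset 0: leading byte 0xED = 11101101 → 3-byte char #1 = ED 95 84.
Offset 3: leading byte 0xCE = 11001110 → 2-byte char #2 = CE B9.
Offset 5: leading byte 0xD5 = 11010101 → 2-byte char #3 = D5 BB.
Leading byte 0xD5 = 11010101 matches 110xxxxx → 2-byte sequence.
Byte 1: 0xD5 = 11010101, payload 10101 (5 bits).
Byte 2: 0xBB = 10111011 (10xxxxxx ✓), payload 111011.
Concatenate: 10101111011 = 0x57B (11 bits → U+057B).

U+057B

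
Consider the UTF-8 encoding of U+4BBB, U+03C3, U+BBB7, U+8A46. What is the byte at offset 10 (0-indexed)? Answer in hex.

0x86

U+4BBB → 3-byte form E4 AE BB at offsets 0–2.
U+03C3 → 2-byte form CF 83 at offsets 3–4.
U+BBB7 → 3-byte form EB AE B7 at offsets 5–7.
U+8A46 → 3-byte form E8 A9 86 at offsets 8–10.
Offset 10 falls in char 4's range; it's byte 3 of E8 A9 86 = 0x86.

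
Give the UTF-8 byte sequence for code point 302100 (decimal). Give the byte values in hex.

U+49C14 = 0x49C14 = 302100 decimal. In range U+10000–U+10FFFF → 4-byte form: 11110xxx 10xxxxxx 10xxxxxx 10xxxxxx.
Binary (21 bits): 001001001110000010100.
Split 3+6+6+6: 001 | 001001 | 110000 | 010100.
Byte 1: 11110001 = 0xF1.
Byte 2: 10001001 = 0x89.
Byte 3: 10110000 = 0xB0.
Byte 4: 10010100 = 0x94.

F1 89 B0 94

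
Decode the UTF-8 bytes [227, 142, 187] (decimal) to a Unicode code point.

Leading byte 0xE3 = 11100011 matches 1110xxxx → 3-byte sequence.
Byte 1: 0xE3 = 11100011, payload 0011 (4 bits).
Byte 2: 0x8E = 10001110 (10xxxxxx ✓), payload 001110.
Byte 3: 0xBB = 10111011 (10xxxxxx ✓), payload 111011.
Concatenate: 0011001110111011 = 0x33BB (16 bits → U+33BB).

U+33BB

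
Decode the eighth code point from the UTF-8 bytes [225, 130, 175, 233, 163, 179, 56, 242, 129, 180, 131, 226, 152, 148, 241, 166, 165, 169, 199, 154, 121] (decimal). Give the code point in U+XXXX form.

Offset 0: leading byte 0xE1 = 11100001 → 3-byte char #1 = E1 82 AF.
Offset 3: leading byte 0xE9 = 11101001 → 3-byte char #2 = E9 A3 B3.
Offset 6: leading byte 0x38 = 00111000 → 1-byte char #3 = 38.
Offset 7: leading byte 0xF2 = 11110010 → 4-byte char #4 = F2 81 B4 83.
Offset 11: leading byte 0xE2 = 11100010 → 3-byte char #5 = E2 98 94.
Offset 14: leading byte 0xF1 = 11110001 → 4-byte char #6 = F1 A6 A5 A9.
Offset 18: leading byte 0xC7 = 11000111 → 2-byte char #7 = C7 9A.
Offset 20: leading byte 0x79 = 01111001 → 1-byte char #8 = 79.
Leading byte 0x79 = 01111001 matches 0xxxxxxx → 1-byte sequence.
Byte 1: 0x79 = 01111001, payload 1111001 (7 bits).
Concatenate: 1111001 = 0x79 (7 bits → U+0079).

U+0079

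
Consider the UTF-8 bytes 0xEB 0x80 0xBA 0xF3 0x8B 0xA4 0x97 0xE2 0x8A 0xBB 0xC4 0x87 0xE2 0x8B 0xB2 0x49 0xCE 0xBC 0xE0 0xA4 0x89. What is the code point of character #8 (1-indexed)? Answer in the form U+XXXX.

Offset 0: leading byte 0xEB = 11101011 → 3-byte char #1 = EB 80 BA.
Offset 3: leading byte 0xF3 = 11110011 → 4-byte char #2 = F3 8B A4 97.
Offset 7: leading byte 0xE2 = 11100010 → 3-byte char #3 = E2 8A BB.
Offset 10: leading byte 0xC4 = 11000100 → 2-byte char #4 = C4 87.
Offset 12: leading byte 0xE2 = 11100010 → 3-byte char #5 = E2 8B B2.
Offset 15: leading byte 0x49 = 01001001 → 1-byte char #6 = 49.
Offset 16: leading byte 0xCE = 11001110 → 2-byte char #7 = CE BC.
Offset 18: leading byte 0xE0 = 11100000 → 3-byte char #8 = E0 A4 89.
Leading byte 0xE0 = 11100000 matches 1110xxxx → 3-byte sequence.
Byte 1: 0xE0 = 11100000, payload 0000 (4 bits).
Byte 2: 0xA4 = 10100100 (10xxxxxx ✓), payload 100100.
Byte 3: 0x89 = 10001001 (10xxxxxx ✓), payload 001001.
Concatenate: 0000100100001001 = 0x909 (16 bits → U+0909).

U+0909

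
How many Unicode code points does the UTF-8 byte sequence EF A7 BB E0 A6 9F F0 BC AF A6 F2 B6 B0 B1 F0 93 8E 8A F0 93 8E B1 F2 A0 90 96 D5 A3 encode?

Byte at offset 0: 0xEF = 11101111 → 3-byte char (#1). Advance 3.
Byte at offset 3: 0xE0 = 11100000 → 3-byte char (#2). Advance 3.
Byte at offset 6: 0xF0 = 11110000 → 4-byte char (#3). Advance 4.
Byte at offset 10: 0xF2 = 11110010 → 4-byte char (#4). Advance 4.
Byte at offset 14: 0xF0 = 11110000 → 4-byte char (#5). Advance 4.
Byte at offset 18: 0xF0 = 11110000 → 4-byte char (#6). Advance 4.
Byte at offset 22: 0xF2 = 11110010 → 4-byte char (#7). Advance 4.
Byte at offset 26: 0xD5 = 11010101 → 2-byte char (#8). Advance 2.
Reached end at offset 28 after 8 code points.

8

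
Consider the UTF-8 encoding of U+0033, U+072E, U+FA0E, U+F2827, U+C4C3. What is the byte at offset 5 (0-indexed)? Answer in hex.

U+0033 → 1-byte form 33 at offsets 0–0.
U+072E → 2-byte form DC AE at offsets 1–2.
U+FA0E → 3-byte form EF A8 8E at offsets 3–5.
Offset 5 falls in char 3's range; it's byte 3 of EF A8 8E = 0x8E.

0x8E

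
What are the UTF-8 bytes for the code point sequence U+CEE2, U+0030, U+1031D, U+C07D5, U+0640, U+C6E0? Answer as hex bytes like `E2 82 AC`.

U+CEE2: 3-byte form → EC BB A2.
U+0030: 1-byte form → 30.
U+1031D: 4-byte form → F0 90 8C 9D.
U+C07D5: 4-byte form → F3 80 9F 95.
U+0640: 2-byte form → D9 80.
U+C6E0: 3-byte form → EC 9B A0.
Concatenated (17 bytes): EC BB A2 30 F0 90 8C 9D F3 80 9F 95 D9 80 EC 9B A0.

EC BB A2 30 F0 90 8C 9D F3 80 9F 95 D9 80 EC 9B A0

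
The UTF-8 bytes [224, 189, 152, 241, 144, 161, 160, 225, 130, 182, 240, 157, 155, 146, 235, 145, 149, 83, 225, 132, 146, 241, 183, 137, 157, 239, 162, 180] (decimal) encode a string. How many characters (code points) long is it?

9

Byte at offset 0: 0xE0 = 11100000 → 3-byte char (#1). Advance 3.
Byte at offset 3: 0xF1 = 11110001 → 4-byte char (#2). Advance 4.
Byte at offset 7: 0xE1 = 11100001 → 3-byte char (#3). Advance 3.
Byte at offset 10: 0xF0 = 11110000 → 4-byte char (#4). Advance 4.
Byte at offset 14: 0xEB = 11101011 → 3-byte char (#5). Advance 3.
Byte at offset 17: 0x53 = 01010011 → 1-byte char (#6). Advance 1.
Byte at offset 18: 0xE1 = 11100001 → 3-byte char (#7). Advance 3.
Byte at offset 21: 0xF1 = 11110001 → 4-byte char (#8). Advance 4.
Byte at offset 25: 0xEF = 11101111 → 3-byte char (#9). Advance 3.
Reached end at offset 28 after 9 code points.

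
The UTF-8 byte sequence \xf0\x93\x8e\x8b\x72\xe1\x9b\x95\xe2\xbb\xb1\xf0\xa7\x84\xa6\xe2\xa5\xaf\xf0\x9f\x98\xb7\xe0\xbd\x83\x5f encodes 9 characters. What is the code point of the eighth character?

U+0F43

Offset 0: leading byte 0xF0 = 11110000 → 4-byte char #1 = F0 93 8E 8B.
Offset 4: leading byte 0x72 = 01110010 → 1-byte char #2 = 72.
Offset 5: leading byte 0xE1 = 11100001 → 3-byte char #3 = E1 9B 95.
Offset 8: leading byte 0xE2 = 11100010 → 3-byte char #4 = E2 BB B1.
Offset 11: leading byte 0xF0 = 11110000 → 4-byte char #5 = F0 A7 84 A6.
Offset 15: leading byte 0xE2 = 11100010 → 3-byte char #6 = E2 A5 AF.
Offset 18: leading byte 0xF0 = 11110000 → 4-byte char #7 = F0 9F 98 B7.
Offset 22: leading byte 0xE0 = 11100000 → 3-byte char #8 = E0 BD 83.
Leading byte 0xE0 = 11100000 matches 1110xxxx → 3-byte sequence.
Byte 1: 0xE0 = 11100000, payload 0000 (4 bits).
Byte 2: 0xBD = 10111101 (10xxxxxx ✓), payload 111101.
Byte 3: 0x83 = 10000011 (10xxxxxx ✓), payload 000011.
Concatenate: 0000111101000011 = 0xF43 (16 bits → U+0F43).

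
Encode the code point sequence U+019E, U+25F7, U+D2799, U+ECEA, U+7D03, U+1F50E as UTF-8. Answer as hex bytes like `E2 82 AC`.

U+019E: 2-byte form → C6 9E.
U+25F7: 3-byte form → E2 97 B7.
U+D2799: 4-byte form → F3 92 9E 99.
U+ECEA: 3-byte form → EE B3 AA.
U+7D03: 3-byte form → E7 B4 83.
U+1F50E: 4-byte form → F0 9F 94 8E.
Concatenated (19 bytes): C6 9E E2 97 B7 F3 92 9E 99 EE B3 AA E7 B4 83 F0 9F 94 8E.

C6 9E E2 97 B7 F3 92 9E 99 EE B3 AA E7 B4 83 F0 9F 94 8E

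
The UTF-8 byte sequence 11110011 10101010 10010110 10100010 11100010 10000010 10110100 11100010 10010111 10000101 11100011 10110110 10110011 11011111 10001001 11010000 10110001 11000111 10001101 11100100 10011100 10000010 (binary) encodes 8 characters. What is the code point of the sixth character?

U+0431

Offset 0: leading byte 0xF3 = 11110011 → 4-byte char #1 = F3 AA 96 A2.
Offset 4: leading byte 0xE2 = 11100010 → 3-byte char #2 = E2 82 B4.
Offset 7: leading byte 0xE2 = 11100010 → 3-byte char #3 = E2 97 85.
Offset 10: leading byte 0xE3 = 11100011 → 3-byte char #4 = E3 B6 B3.
Offset 13: leading byte 0xDF = 11011111 → 2-byte char #5 = DF 89.
Offset 15: leading byte 0xD0 = 11010000 → 2-byte char #6 = D0 B1.
Leading byte 0xD0 = 11010000 matches 110xxxxx → 2-byte sequence.
Byte 1: 0xD0 = 11010000, payload 10000 (5 bits).
Byte 2: 0xB1 = 10110001 (10xxxxxx ✓), payload 110001.
Concatenate: 10000110001 = 0x431 (11 bits → U+0431).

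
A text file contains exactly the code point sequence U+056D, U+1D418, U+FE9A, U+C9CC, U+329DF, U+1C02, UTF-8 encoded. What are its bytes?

D5 AD F0 9D 90 98 EF BA 9A EC A7 8C F0 B2 A7 9F E1 B0 82

U+056D: 2-byte form → D5 AD.
U+1D418: 4-byte form → F0 9D 90 98.
U+FE9A: 3-byte form → EF BA 9A.
U+C9CC: 3-byte form → EC A7 8C.
U+329DF: 4-byte form → F0 B2 A7 9F.
U+1C02: 3-byte form → E1 B0 82.
Concatenated (19 bytes): D5 AD F0 9D 90 98 EF BA 9A EC A7 8C F0 B2 A7 9F E1 B0 82.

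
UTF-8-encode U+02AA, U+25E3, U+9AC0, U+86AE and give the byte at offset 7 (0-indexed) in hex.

U+02AA → 2-byte form CA AA at offsets 0–1.
U+25E3 → 3-byte form E2 97 A3 at offsets 2–4.
U+9AC0 → 3-byte form E9 AB 80 at offsets 5–7.
Offset 7 falls in char 3's range; it's byte 3 of E9 AB 80 = 0x80.

0x80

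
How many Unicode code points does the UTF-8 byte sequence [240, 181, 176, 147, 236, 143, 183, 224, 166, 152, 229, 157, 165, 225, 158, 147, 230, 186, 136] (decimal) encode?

6

Byte at offset 0: 0xF0 = 11110000 → 4-byte char (#1). Advance 4.
Byte at offset 4: 0xEC = 11101100 → 3-byte char (#2). Advance 3.
Byte at offset 7: 0xE0 = 11100000 → 3-byte char (#3). Advance 3.
Byte at offset 10: 0xE5 = 11100101 → 3-byte char (#4). Advance 3.
Byte at offset 13: 0xE1 = 11100001 → 3-byte char (#5). Advance 3.
Byte at offset 16: 0xE6 = 11100110 → 3-byte char (#6). Advance 3.
Reached end at offset 19 after 6 code points.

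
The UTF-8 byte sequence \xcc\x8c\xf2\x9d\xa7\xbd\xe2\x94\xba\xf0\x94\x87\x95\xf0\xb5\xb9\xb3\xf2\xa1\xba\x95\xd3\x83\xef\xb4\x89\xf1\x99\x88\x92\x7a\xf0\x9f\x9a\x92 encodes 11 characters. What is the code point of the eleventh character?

Offset 0: leading byte 0xCC = 11001100 → 2-byte char #1 = CC 8C.
Offset 2: leading byte 0xF2 = 11110010 → 4-byte char #2 = F2 9D A7 BD.
Offset 6: leading byte 0xE2 = 11100010 → 3-byte char #3 = E2 94 BA.
Offset 9: leading byte 0xF0 = 11110000 → 4-byte char #4 = F0 94 87 95.
Offset 13: leading byte 0xF0 = 11110000 → 4-byte char #5 = F0 B5 B9 B3.
Offset 17: leading byte 0xF2 = 11110010 → 4-byte char #6 = F2 A1 BA 95.
Offset 21: leading byte 0xD3 = 11010011 → 2-byte char #7 = D3 83.
Offset 23: leading byte 0xEF = 11101111 → 3-byte char #8 = EF B4 89.
Offset 26: leading byte 0xF1 = 11110001 → 4-byte char #9 = F1 99 88 92.
Offset 30: leading byte 0x7A = 01111010 → 1-byte char #10 = 7A.
Offset 31: leading byte 0xF0 = 11110000 → 4-byte char #11 = F0 9F 9A 92.
Leading byte 0xF0 = 11110000 matches 11110xxx → 4-byte sequence.
Byte 1: 0xF0 = 11110000, payload 000 (3 bits).
Byte 2: 0x9F = 10011111 (10xxxxxx ✓), payload 011111.
Byte 3: 0x9A = 10011010 (10xxxxxx ✓), payload 011010.
Byte 4: 0x92 = 10010010 (10xxxxxx ✓), payload 010010.
Concatenate: 000011111011010010010 = 0x1F692 (21 bits → U+1F692).

U+1F692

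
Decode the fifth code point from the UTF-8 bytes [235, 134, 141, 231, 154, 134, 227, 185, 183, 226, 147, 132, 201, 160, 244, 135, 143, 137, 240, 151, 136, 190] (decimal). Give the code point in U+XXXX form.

Offset 0: leading byte 0xEB = 11101011 → 3-byte char #1 = EB 86 8D.
Offset 3: leading byte 0xE7 = 11100111 → 3-byte char #2 = E7 9A 86.
Offset 6: leading byte 0xE3 = 11100011 → 3-byte char #3 = E3 B9 B7.
Offset 9: leading byte 0xE2 = 11100010 → 3-byte char #4 = E2 93 84.
Offset 12: leading byte 0xC9 = 11001001 → 2-byte char #5 = C9 A0.
Leading byte 0xC9 = 11001001 matches 110xxxxx → 2-byte sequence.
Byte 1: 0xC9 = 11001001, payload 01001 (5 bits).
Byte 2: 0xA0 = 10100000 (10xxxxxx ✓), payload 100000.
Concatenate: 01001100000 = 0x260 (11 bits → U+0260).

U+0260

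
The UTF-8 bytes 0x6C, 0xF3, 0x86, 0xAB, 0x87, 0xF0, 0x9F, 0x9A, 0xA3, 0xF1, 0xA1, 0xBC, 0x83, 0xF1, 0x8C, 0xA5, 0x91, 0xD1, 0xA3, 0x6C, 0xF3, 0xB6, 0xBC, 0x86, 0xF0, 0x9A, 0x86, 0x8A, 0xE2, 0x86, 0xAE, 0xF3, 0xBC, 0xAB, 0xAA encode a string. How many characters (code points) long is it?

Byte at offset 0: 0x6C = 01101100 → 1-byte char (#1). Advance 1.
Byte at offset 1: 0xF3 = 11110011 → 4-byte char (#2). Advance 4.
Byte at offset 5: 0xF0 = 11110000 → 4-byte char (#3). Advance 4.
Byte at offset 9: 0xF1 = 11110001 → 4-byte char (#4). Advance 4.
Byte at offset 13: 0xF1 = 11110001 → 4-byte char (#5). Advance 4.
Byte at offset 17: 0xD1 = 11010001 → 2-byte char (#6). Advance 2.
Byte at offset 19: 0x6C = 01101100 → 1-byte char (#7). Advance 1.
Byte at offset 20: 0xF3 = 11110011 → 4-byte char (#8). Advance 4.
Byte at offset 24: 0xF0 = 11110000 → 4-byte char (#9). Advance 4.
Byte at offset 28: 0xE2 = 11100010 → 3-byte char (#10). Advance 3.
Byte at offset 31: 0xF3 = 11110011 → 4-byte char (#11). Advance 4.
Reached end at offset 35 after 11 code points.

11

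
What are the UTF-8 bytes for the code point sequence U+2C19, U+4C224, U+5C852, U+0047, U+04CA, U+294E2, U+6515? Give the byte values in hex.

U+2C19: 3-byte form → E2 B0 99.
U+4C224: 4-byte form → F1 8C 88 A4.
U+5C852: 4-byte form → F1 9C A1 92.
U+0047: 1-byte form → 47.
U+04CA: 2-byte form → D3 8A.
U+294E2: 4-byte form → F0 A9 93 A2.
U+6515: 3-byte form → E6 94 95.
Concatenated (21 bytes): E2 B0 99 F1 8C 88 A4 F1 9C A1 92 47 D3 8A F0 A9 93 A2 E6 94 95.

E2 B0 99 F1 8C 88 A4 F1 9C A1 92 47 D3 8A F0 A9 93 A2 E6 94 95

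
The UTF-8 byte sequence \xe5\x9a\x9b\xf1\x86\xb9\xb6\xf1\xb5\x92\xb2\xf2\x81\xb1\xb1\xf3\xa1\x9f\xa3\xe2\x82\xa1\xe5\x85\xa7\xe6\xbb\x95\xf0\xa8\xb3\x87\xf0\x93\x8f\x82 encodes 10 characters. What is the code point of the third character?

U+754B2

Offset 0: leading byte 0xE5 = 11100101 → 3-byte char #1 = E5 9A 9B.
Offset 3: leading byte 0xF1 = 11110001 → 4-byte char #2 = F1 86 B9 B6.
Offset 7: leading byte 0xF1 = 11110001 → 4-byte char #3 = F1 B5 92 B2.
Leading byte 0xF1 = 11110001 matches 11110xxx → 4-byte sequence.
Byte 1: 0xF1 = 11110001, payload 001 (3 bits).
Byte 2: 0xB5 = 10110101 (10xxxxxx ✓), payload 110101.
Byte 3: 0x92 = 10010010 (10xxxxxx ✓), payload 010010.
Byte 4: 0xB2 = 10110010 (10xxxxxx ✓), payload 110010.
Concatenate: 001110101010010110010 = 0x754B2 (21 bits → U+754B2).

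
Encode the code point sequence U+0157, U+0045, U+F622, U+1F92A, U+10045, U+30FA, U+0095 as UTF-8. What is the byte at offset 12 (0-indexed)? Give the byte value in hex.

U+0157 → 2-byte form C5 97 at offsets 0–1.
U+0045 → 1-byte form 45 at offsets 2–2.
U+F622 → 3-byte form EF 98 A2 at offsets 3–5.
U+1F92A → 4-byte form F0 9F A4 AA at offsets 6–9.
U+10045 → 4-byte form F0 90 81 85 at offsets 10–13.
Offset 12 falls in char 5's range; it's byte 3 of F0 90 81 85 = 0x81.

0x81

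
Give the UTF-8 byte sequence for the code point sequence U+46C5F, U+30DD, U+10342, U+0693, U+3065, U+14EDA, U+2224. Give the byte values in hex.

U+46C5F: 4-byte form → F1 86 B1 9F.
U+30DD: 3-byte form → E3 83 9D.
U+10342: 4-byte form → F0 90 8D 82.
U+0693: 2-byte form → DA 93.
U+3065: 3-byte form → E3 81 A5.
U+14EDA: 4-byte form → F0 94 BB 9A.
U+2224: 3-byte form → E2 88 A4.
Concatenated (23 bytes): F1 86 B1 9F E3 83 9D F0 90 8D 82 DA 93 E3 81 A5 F0 94 BB 9A E2 88 A4.

F1 86 B1 9F E3 83 9D F0 90 8D 82 DA 93 E3 81 A5 F0 94 BB 9A E2 88 A4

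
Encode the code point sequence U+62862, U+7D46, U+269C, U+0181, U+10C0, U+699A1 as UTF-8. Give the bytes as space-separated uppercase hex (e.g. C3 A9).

F1 A2 A1 A2 E7 B5 86 E2 9A 9C C6 81 E1 83 80 F1 A9 A6 A1

U+62862: 4-byte form → F1 A2 A1 A2.
U+7D46: 3-byte form → E7 B5 86.
U+269C: 3-byte form → E2 9A 9C.
U+0181: 2-byte form → C6 81.
U+10C0: 3-byte form → E1 83 80.
U+699A1: 4-byte form → F1 A9 A6 A1.
Concatenated (19 bytes): F1 A2 A1 A2 E7 B5 86 E2 9A 9C C6 81 E1 83 80 F1 A9 A6 A1.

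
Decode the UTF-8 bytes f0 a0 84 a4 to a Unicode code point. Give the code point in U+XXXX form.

U+20124

Leading byte 0xF0 = 11110000 matches 11110xxx → 4-byte sequence.
Byte 1: 0xF0 = 11110000, payload 000 (3 bits).
Byte 2: 0xA0 = 10100000 (10xxxxxx ✓), payload 100000.
Byte 3: 0x84 = 10000100 (10xxxxxx ✓), payload 000100.
Byte 4: 0xA4 = 10100100 (10xxxxxx ✓), payload 100100.
Concatenate: 000100000000100100100 = 0x20124 (21 bits → U+20124).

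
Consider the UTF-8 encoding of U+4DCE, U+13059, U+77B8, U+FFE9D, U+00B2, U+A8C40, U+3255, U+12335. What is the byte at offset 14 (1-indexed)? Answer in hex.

0x9D

1-indexed offset 14 is 0-indexed offset 13.
U+4DCE → 3-byte form E4 B7 8E at offsets 0–2.
U+13059 → 4-byte form F0 93 81 99 at offsets 3–6.
U+77B8 → 3-byte form E7 9E B8 at offsets 7–9.
U+FFE9D → 4-byte form F3 BF BA 9D at offsets 10–13.
Offset 13 falls in char 4's range; it's byte 4 of F3 BF BA 9D = 0x9D.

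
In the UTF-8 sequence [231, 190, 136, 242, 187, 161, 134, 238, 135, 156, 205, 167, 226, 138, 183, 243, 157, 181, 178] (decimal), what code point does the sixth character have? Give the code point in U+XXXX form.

Offset 0: leading byte 0xE7 = 11100111 → 3-byte char #1 = E7 BE 88.
Offset 3: leading byte 0xF2 = 11110010 → 4-byte char #2 = F2 BB A1 86.
Offset 7: leading byte 0xEE = 11101110 → 3-byte char #3 = EE 87 9C.
Offset 10: leading byte 0xCD = 11001101 → 2-byte char #4 = CD A7.
Offset 12: leading byte 0xE2 = 11100010 → 3-byte char #5 = E2 8A B7.
Offset 15: leading byte 0xF3 = 11110011 → 4-byte char #6 = F3 9D B5 B2.
Leading byte 0xF3 = 11110011 matches 11110xxx → 4-byte sequence.
Byte 1: 0xF3 = 11110011, payload 011 (3 bits).
Byte 2: 0x9D = 10011101 (10xxxxxx ✓), payload 011101.
Byte 3: 0xB5 = 10110101 (10xxxxxx ✓), payload 110101.
Byte 4: 0xB2 = 10110010 (10xxxxxx ✓), payload 110010.
Concatenate: 011011101110101110010 = 0xDDD72 (21 bits → U+DDD72).

U+DDD72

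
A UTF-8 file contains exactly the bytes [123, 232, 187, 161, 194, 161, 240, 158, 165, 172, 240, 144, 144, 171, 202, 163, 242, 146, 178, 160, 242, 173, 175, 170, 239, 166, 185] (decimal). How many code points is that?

9

Byte at offset 0: 0x7B = 01111011 → 1-byte char (#1). Advance 1.
Byte at offset 1: 0xE8 = 11101000 → 3-byte char (#2). Advance 3.
Byte at offset 4: 0xC2 = 11000010 → 2-byte char (#3). Advance 2.
Byte at offset 6: 0xF0 = 11110000 → 4-byte char (#4). Advance 4.
Byte at offset 10: 0xF0 = 11110000 → 4-byte char (#5). Advance 4.
Byte at offset 14: 0xCA = 11001010 → 2-byte char (#6). Advance 2.
Byte at offset 16: 0xF2 = 11110010 → 4-byte char (#7). Advance 4.
Byte at offset 20: 0xF2 = 11110010 → 4-byte char (#8). Advance 4.
Byte at offset 24: 0xEF = 11101111 → 3-byte char (#9). Advance 3.
Reached end at offset 27 after 9 code points.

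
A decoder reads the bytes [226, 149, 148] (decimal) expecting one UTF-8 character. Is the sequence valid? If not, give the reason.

valid

Leading byte 0xE2 = 11100010 → 3-byte form.
Continuation bytes 0x95=10010101, 0x94=10010100 all match 10xxxxxx.
Decoded value 0x2554 is ≥ 0x800 (shortest form) and not a surrogate.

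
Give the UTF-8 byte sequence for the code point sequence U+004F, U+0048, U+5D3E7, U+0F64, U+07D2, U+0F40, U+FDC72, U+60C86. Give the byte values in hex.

U+004F: 1-byte form → 4F.
U+0048: 1-byte form → 48.
U+5D3E7: 4-byte form → F1 9D 8F A7.
U+0F64: 3-byte form → E0 BD A4.
U+07D2: 2-byte form → DF 92.
U+0F40: 3-byte form → E0 BD 80.
U+FDC72: 4-byte form → F3 BD B1 B2.
U+60C86: 4-byte form → F1 A0 B2 86.
Concatenated (22 bytes): 4F 48 F1 9D 8F A7 E0 BD A4 DF 92 E0 BD 80 F3 BD B1 B2 F1 A0 B2 86.

4F 48 F1 9D 8F A7 E0 BD A4 DF 92 E0 BD 80 F3 BD B1 B2 F1 A0 B2 86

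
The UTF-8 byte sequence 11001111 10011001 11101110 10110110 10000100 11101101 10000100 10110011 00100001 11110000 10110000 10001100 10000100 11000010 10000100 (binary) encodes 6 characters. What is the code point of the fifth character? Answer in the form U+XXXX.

U+30304

Offset 0: leading byte 0xCF = 11001111 → 2-byte char #1 = CF 99.
Offset 2: leading byte 0xEE = 11101110 → 3-byte char #2 = EE B6 84.
Offset 5: leading byte 0xED = 11101101 → 3-byte char #3 = ED 84 B3.
Offset 8: leading byte 0x21 = 00100001 → 1-byte char #4 = 21.
Offset 9: leading byte 0xF0 = 11110000 → 4-byte char #5 = F0 B0 8C 84.
Leading byte 0xF0 = 11110000 matches 11110xxx → 4-byte sequence.
Byte 1: 0xF0 = 11110000, payload 000 (3 bits).
Byte 2: 0xB0 = 10110000 (10xxxxxx ✓), payload 110000.
Byte 3: 0x8C = 10001100 (10xxxxxx ✓), payload 001100.
Byte 4: 0x84 = 10000100 (10xxxxxx ✓), payload 000100.
Concatenate: 000110000001100000100 = 0x30304 (21 bits → U+30304).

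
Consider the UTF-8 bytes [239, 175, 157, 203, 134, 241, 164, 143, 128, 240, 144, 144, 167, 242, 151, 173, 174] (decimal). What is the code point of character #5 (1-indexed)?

Offset 0: leading byte 0xEF = 11101111 → 3-byte char #1 = EF AF 9D.
Offset 3: leading byte 0xCB = 11001011 → 2-byte char #2 = CB 86.
Offset 5: leading byte 0xF1 = 11110001 → 4-byte char #3 = F1 A4 8F 80.
Offset 9: leading byte 0xF0 = 11110000 → 4-byte char #4 = F0 90 90 A7.
Offset 13: leading byte 0xF2 = 11110010 → 4-byte char #5 = F2 97 AD AE.
Leading byte 0xF2 = 11110010 matches 11110xxx → 4-byte sequence.
Byte 1: 0xF2 = 11110010, payload 010 (3 bits).
Byte 2: 0x97 = 10010111 (10xxxxxx ✓), payload 010111.
Byte 3: 0xAD = 10101101 (10xxxxxx ✓), payload 101101.
Byte 4: 0xAE = 10101110 (10xxxxxx ✓), payload 101110.
Concatenate: 010010111101101101110 = 0x97B6E (21 bits → U+97B6E).

U+97B6E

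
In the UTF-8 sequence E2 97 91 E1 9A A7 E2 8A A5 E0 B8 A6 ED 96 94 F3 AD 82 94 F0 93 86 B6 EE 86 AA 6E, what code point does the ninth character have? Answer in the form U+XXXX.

U+006E

Offset 0: leading byte 0xE2 = 11100010 → 3-byte char #1 = E2 97 91.
Offset 3: leading byte 0xE1 = 11100001 → 3-byte char #2 = E1 9A A7.
Offset 6: leading byte 0xE2 = 11100010 → 3-byte char #3 = E2 8A A5.
Offset 9: leading byte 0xE0 = 11100000 → 3-byte char #4 = E0 B8 A6.
Offset 12: leading byte 0xED = 11101101 → 3-byte char #5 = ED 96 94.
Offset 15: leading byte 0xF3 = 11110011 → 4-byte char #6 = F3 AD 82 94.
Offset 19: leading byte 0xF0 = 11110000 → 4-byte char #7 = F0 93 86 B6.
Offset 23: leading byte 0xEE = 11101110 → 3-byte char #8 = EE 86 AA.
Offset 26: leading byte 0x6E = 01101110 → 1-byte char #9 = 6E.
Leading byte 0x6E = 01101110 matches 0xxxxxxx → 1-byte sequence.
Byte 1: 0x6E = 01101110, payload 1101110 (7 bits).
Concatenate: 1101110 = 0x6E (7 bits → U+006E).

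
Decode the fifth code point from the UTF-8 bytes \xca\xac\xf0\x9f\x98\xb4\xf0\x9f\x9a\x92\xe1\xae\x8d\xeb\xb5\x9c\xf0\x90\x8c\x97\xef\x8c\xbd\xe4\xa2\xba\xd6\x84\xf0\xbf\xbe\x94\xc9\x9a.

Offset 0: leading byte 0xCA = 11001010 → 2-byte char #1 = CA AC.
Offset 2: leading byte 0xF0 = 11110000 → 4-byte char #2 = F0 9F 98 B4.
Offset 6: leading byte 0xF0 = 11110000 → 4-byte char #3 = F0 9F 9A 92.
Offset 10: leading byte 0xE1 = 11100001 → 3-byte char #4 = E1 AE 8D.
Offset 13: leading byte 0xEB = 11101011 → 3-byte char #5 = EB B5 9C.
Leading byte 0xEB = 11101011 matches 1110xxxx → 3-byte sequence.
Byte 1: 0xEB = 11101011, payload 1011 (4 bits).
Byte 2: 0xB5 = 10110101 (10xxxxxx ✓), payload 110101.
Byte 3: 0x9C = 10011100 (10xxxxxx ✓), payload 011100.
Concatenate: 1011110101011100 = 0xBD5C (16 bits → U+BD5C).

U+BD5C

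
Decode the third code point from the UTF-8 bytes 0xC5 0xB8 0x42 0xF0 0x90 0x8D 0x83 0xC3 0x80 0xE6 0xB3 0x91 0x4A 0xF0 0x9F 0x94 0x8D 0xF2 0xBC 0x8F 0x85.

U+10343

Offset 0: leading byte 0xC5 = 11000101 → 2-byte char #1 = C5 B8.
Offset 2: leading byte 0x42 = 01000010 → 1-byte char #2 = 42.
Offset 3: leading byte 0xF0 = 11110000 → 4-byte char #3 = F0 90 8D 83.
Leading byte 0xF0 = 11110000 matches 11110xxx → 4-byte sequence.
Byte 1: 0xF0 = 11110000, payload 000 (3 bits).
Byte 2: 0x90 = 10010000 (10xxxxxx ✓), payload 010000.
Byte 3: 0x8D = 10001101 (10xxxxxx ✓), payload 001101.
Byte 4: 0x83 = 10000011 (10xxxxxx ✓), payload 000011.
Concatenate: 000010000001101000011 = 0x10343 (21 bits → U+10343).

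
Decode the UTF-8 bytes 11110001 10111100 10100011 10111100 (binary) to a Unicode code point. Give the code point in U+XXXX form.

U+7C8FC

Leading byte 0xF1 = 11110001 matches 11110xxx → 4-byte sequence.
Byte 1: 0xF1 = 11110001, payload 001 (3 bits).
Byte 2: 0xBC = 10111100 (10xxxxxx ✓), payload 111100.
Byte 3: 0xA3 = 10100011 (10xxxxxx ✓), payload 100011.
Byte 4: 0xBC = 10111100 (10xxxxxx ✓), payload 111100.
Concatenate: 001111100100011111100 = 0x7C8FC (21 bits → U+7C8FC).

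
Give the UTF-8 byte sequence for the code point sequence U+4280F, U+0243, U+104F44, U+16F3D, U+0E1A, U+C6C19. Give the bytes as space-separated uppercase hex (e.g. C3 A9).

F1 82 A0 8F C9 83 F4 84 BD 84 F0 96 BC BD E0 B8 9A F3 86 B0 99

U+4280F: 4-byte form → F1 82 A0 8F.
U+0243: 2-byte form → C9 83.
U+104F44: 4-byte form → F4 84 BD 84.
U+16F3D: 4-byte form → F0 96 BC BD.
U+0E1A: 3-byte form → E0 B8 9A.
U+C6C19: 4-byte form → F3 86 B0 99.
Concatenated (21 bytes): F1 82 A0 8F C9 83 F4 84 BD 84 F0 96 BC BD E0 B8 9A F3 86 B0 99.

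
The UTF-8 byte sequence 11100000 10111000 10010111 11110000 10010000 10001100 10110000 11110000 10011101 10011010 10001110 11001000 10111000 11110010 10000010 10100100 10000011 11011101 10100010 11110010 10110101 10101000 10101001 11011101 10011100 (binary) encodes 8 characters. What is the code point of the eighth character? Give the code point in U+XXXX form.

U+075C

Offset 0: leading byte 0xE0 = 11100000 → 3-byte char #1 = E0 B8 97.
Offset 3: leading byte 0xF0 = 11110000 → 4-byte char #2 = F0 90 8C B0.
Offset 7: leading byte 0xF0 = 11110000 → 4-byte char #3 = F0 9D 9A 8E.
Offset 11: leading byte 0xC8 = 11001000 → 2-byte char #4 = C8 B8.
Offset 13: leading byte 0xF2 = 11110010 → 4-byte char #5 = F2 82 A4 83.
Offset 17: leading byte 0xDD = 11011101 → 2-byte char #6 = DD A2.
Offset 19: leading byte 0xF2 = 11110010 → 4-byte char #7 = F2 B5 A8 A9.
Offset 23: leading byte 0xDD = 11011101 → 2-byte char #8 = DD 9C.
Leading byte 0xDD = 11011101 matches 110xxxxx → 2-byte sequence.
Byte 1: 0xDD = 11011101, payload 11101 (5 bits).
Byte 2: 0x9C = 10011100 (10xxxxxx ✓), payload 011100.
Concatenate: 11101011100 = 0x75C (11 bits → U+075C).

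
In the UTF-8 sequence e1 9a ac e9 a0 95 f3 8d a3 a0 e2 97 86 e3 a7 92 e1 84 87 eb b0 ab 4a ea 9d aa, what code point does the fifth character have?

U+39D2

Offset 0: leading byte 0xE1 = 11100001 → 3-byte char #1 = E1 9A AC.
Offset 3: leading byte 0xE9 = 11101001 → 3-byte char #2 = E9 A0 95.
Offset 6: leading byte 0xF3 = 11110011 → 4-byte char #3 = F3 8D A3 A0.
Offset 10: leading byte 0xE2 = 11100010 → 3-byte char #4 = E2 97 86.
Offset 13: leading byte 0xE3 = 11100011 → 3-byte char #5 = E3 A7 92.
Leading byte 0xE3 = 11100011 matches 1110xxxx → 3-byte sequence.
Byte 1: 0xE3 = 11100011, payload 0011 (4 bits).
Byte 2: 0xA7 = 10100111 (10xxxxxx ✓), payload 100111.
Byte 3: 0x92 = 10010010 (10xxxxxx ✓), payload 010010.
Concatenate: 0011100111010010 = 0x39D2 (16 bits → U+39D2).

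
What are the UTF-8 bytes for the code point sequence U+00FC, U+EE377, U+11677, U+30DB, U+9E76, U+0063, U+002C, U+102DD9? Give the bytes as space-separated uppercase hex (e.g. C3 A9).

U+00FC: 2-byte form → C3 BC.
U+EE377: 4-byte form → F3 AE 8D B7.
U+11677: 4-byte form → F0 91 99 B7.
U+30DB: 3-byte form → E3 83 9B.
U+9E76: 3-byte form → E9 B9 B6.
U+0063: 1-byte form → 63.
U+002C: 1-byte form → 2C.
U+102DD9: 4-byte form → F4 82 B7 99.
Concatenated (22 bytes): C3 BC F3 AE 8D B7 F0 91 99 B7 E3 83 9B E9 B9 B6 63 2C F4 82 B7 99.

C3 BC F3 AE 8D B7 F0 91 99 B7 E3 83 9B E9 B9 B6 63 2C F4 82 B7 99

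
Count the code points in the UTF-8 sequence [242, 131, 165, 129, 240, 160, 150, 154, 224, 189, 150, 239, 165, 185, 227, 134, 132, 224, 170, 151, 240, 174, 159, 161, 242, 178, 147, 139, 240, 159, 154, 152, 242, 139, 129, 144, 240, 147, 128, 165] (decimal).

Byte at offset 0: 0xF2 = 11110010 → 4-byte char (#1). Advance 4.
Byte at offset 4: 0xF0 = 11110000 → 4-byte char (#2). Advance 4.
Byte at offset 8: 0xE0 = 11100000 → 3-byte char (#3). Advance 3.
Byte at offset 11: 0xEF = 11101111 → 3-byte char (#4). Advance 3.
Byte at offset 14: 0xE3 = 11100011 → 3-byte char (#5). Advance 3.
Byte at offset 17: 0xE0 = 11100000 → 3-byte char (#6). Advance 3.
Byte at offset 20: 0xF0 = 11110000 → 4-byte char (#7). Advance 4.
Byte at offset 24: 0xF2 = 11110010 → 4-byte char (#8). Advance 4.
Byte at offset 28: 0xF0 = 11110000 → 4-byte char (#9). Advance 4.
Byte at offset 32: 0xF2 = 11110010 → 4-byte char (#10). Advance 4.
Byte at offset 36: 0xF0 = 11110000 → 4-byte char (#11). Advance 4.
Reached end at offset 40 after 11 code points.

11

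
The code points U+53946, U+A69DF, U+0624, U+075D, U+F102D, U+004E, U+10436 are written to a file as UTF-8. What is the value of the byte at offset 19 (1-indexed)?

1-indexed offset 19 is 0-indexed offset 18.
U+53946 → 4-byte form F1 93 A5 86 at offsets 0–3.
U+A69DF → 4-byte form F2 A6 A7 9F at offsets 4–7.
U+0624 → 2-byte form D8 A4 at offsets 8–9.
U+075D → 2-byte form DD 9D at offsets 10–11.
U+F102D → 4-byte form F3 B1 80 AD at offsets 12–15.
U+004E → 1-byte form 4E at offsets 16–16.
U+10436 → 4-byte form F0 90 90 B6 at offsets 17–20.
Offset 18 falls in char 7's range; it's byte 2 of F0 90 90 B6 = 0x90.

0x90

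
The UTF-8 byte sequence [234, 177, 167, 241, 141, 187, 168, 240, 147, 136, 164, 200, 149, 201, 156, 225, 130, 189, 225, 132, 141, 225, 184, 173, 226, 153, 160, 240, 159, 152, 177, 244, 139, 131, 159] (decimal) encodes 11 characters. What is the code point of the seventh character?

U+110D

Offset 0: leading byte 0xEA = 11101010 → 3-byte char #1 = EA B1 A7.
Offset 3: leading byte 0xF1 = 11110001 → 4-byte char #2 = F1 8D BB A8.
Offset 7: leading byte 0xF0 = 11110000 → 4-byte char #3 = F0 93 88 A4.
Offset 11: leading byte 0xC8 = 11001000 → 2-byte char #4 = C8 95.
Offset 13: leading byte 0xC9 = 11001001 → 2-byte char #5 = C9 9C.
Offset 15: leading byte 0xE1 = 11100001 → 3-byte char #6 = E1 82 BD.
Offset 18: leading byte 0xE1 = 11100001 → 3-byte char #7 = E1 84 8D.
Leading byte 0xE1 = 11100001 matches 1110xxxx → 3-byte sequence.
Byte 1: 0xE1 = 11100001, payload 0001 (4 bits).
Byte 2: 0x84 = 10000100 (10xxxxxx ✓), payload 000100.
Byte 3: 0x8D = 10001101 (10xxxxxx ✓), payload 001101.
Concatenate: 0001000100001101 = 0x110D (16 bits → U+110D).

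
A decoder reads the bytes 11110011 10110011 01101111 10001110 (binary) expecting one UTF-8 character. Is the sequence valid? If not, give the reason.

Leading byte 0xF3 = 11110011 → 4-byte form.
Byte 3 is 0x6F = 01101111, which is not 10xxxxxx — expected a continuation byte.

invalid (non-continuation byte where continuation expected)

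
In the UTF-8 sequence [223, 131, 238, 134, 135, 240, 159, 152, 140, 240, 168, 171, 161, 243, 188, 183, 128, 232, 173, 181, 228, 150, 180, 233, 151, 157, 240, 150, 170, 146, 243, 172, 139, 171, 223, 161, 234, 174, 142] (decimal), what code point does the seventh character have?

Offset 0: leading byte 0xDF = 11011111 → 2-byte char #1 = DF 83.
Offset 2: leading byte 0xEE = 11101110 → 3-byte char #2 = EE 86 87.
Offset 5: leading byte 0xF0 = 11110000 → 4-byte char #3 = F0 9F 98 8C.
Offset 9: leading byte 0xF0 = 11110000 → 4-byte char #4 = F0 A8 AB A1.
Offset 13: leading byte 0xF3 = 11110011 → 4-byte char #5 = F3 BC B7 80.
Offset 17: leading byte 0xE8 = 11101000 → 3-byte char #6 = E8 AD B5.
Offset 20: leading byte 0xE4 = 11100100 → 3-byte char #7 = E4 96 B4.
Leading byte 0xE4 = 11100100 matches 1110xxxx → 3-byte sequence.
Byte 1: 0xE4 = 11100100, payload 0100 (4 bits).
Byte 2: 0x96 = 10010110 (10xxxxxx ✓), payload 010110.
Byte 3: 0xB4 = 10110100 (10xxxxxx ✓), payload 110100.
Concatenate: 0100010110110100 = 0x45B4 (16 bits → U+45B4).

U+45B4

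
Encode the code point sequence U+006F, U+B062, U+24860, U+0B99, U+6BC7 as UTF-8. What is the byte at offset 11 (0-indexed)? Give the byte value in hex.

0xE6

U+006F → 1-byte form 6F at offsets 0–0.
U+B062 → 3-byte form EB 81 A2 at offsets 1–3.
U+24860 → 4-byte form F0 A4 A1 A0 at offsets 4–7.
U+0B99 → 3-byte form E0 AE 99 at offsets 8–10.
U+6BC7 → 3-byte form E6 AF 87 at offsets 11–13.
Offset 11 falls in char 5's range; it's byte 1 of E6 AF 87 = 0xE6.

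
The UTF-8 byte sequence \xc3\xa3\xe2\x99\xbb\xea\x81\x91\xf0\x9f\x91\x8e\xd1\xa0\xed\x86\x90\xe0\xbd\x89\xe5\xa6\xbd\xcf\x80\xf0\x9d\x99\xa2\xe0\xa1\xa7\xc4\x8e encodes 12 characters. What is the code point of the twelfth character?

U+010E

Offset 0: leading byte 0xC3 = 11000011 → 2-byte char #1 = C3 A3.
Offset 2: leading byte 0xE2 = 11100010 → 3-byte char #2 = E2 99 BB.
Offset 5: leading byte 0xEA = 11101010 → 3-byte char #3 = EA 81 91.
Offset 8: leading byte 0xF0 = 11110000 → 4-byte char #4 = F0 9F 91 8E.
Offset 12: leading byte 0xD1 = 11010001 → 2-byte char #5 = D1 A0.
Offset 14: leading byte 0xED = 11101101 → 3-byte char #6 = ED 86 90.
Offset 17: leading byte 0xE0 = 11100000 → 3-byte char #7 = E0 BD 89.
Offset 20: leading byte 0xE5 = 11100101 → 3-byte char #8 = E5 A6 BD.
Offset 23: leading byte 0xCF = 11001111 → 2-byte char #9 = CF 80.
Offset 25: leading byte 0xF0 = 11110000 → 4-byte char #10 = F0 9D 99 A2.
Offset 29: leading byte 0xE0 = 11100000 → 3-byte char #11 = E0 A1 A7.
Offset 32: leading byte 0xC4 = 11000100 → 2-byte char #12 = C4 8E.
Leading byte 0xC4 = 11000100 matches 110xxxxx → 2-byte sequence.
Byte 1: 0xC4 = 11000100, payload 00100 (5 bits).
Byte 2: 0x8E = 10001110 (10xxxxxx ✓), payload 001110.
Concatenate: 00100001110 = 0x10E (11 bits → U+010E).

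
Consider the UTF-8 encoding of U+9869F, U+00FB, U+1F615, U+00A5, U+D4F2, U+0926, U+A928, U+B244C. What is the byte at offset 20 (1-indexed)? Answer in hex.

1-indexed offset 20 is 0-indexed offset 19.
U+9869F → 4-byte form F2 98 9A 9F at offsets 0–3.
U+00FB → 2-byte form C3 BB at offsets 4–5.
U+1F615 → 4-byte form F0 9F 98 95 at offsets 6–9.
U+00A5 → 2-byte form C2 A5 at offsets 10–11.
U+D4F2 → 3-byte form ED 93 B2 at offsets 12–14.
U+0926 → 3-byte form E0 A4 A6 at offsets 15–17.
U+A928 → 3-byte form EA A4 A8 at offsets 18–20.
Offset 19 falls in char 7's range; it's byte 2 of EA A4 A8 = 0xA4.

0xA4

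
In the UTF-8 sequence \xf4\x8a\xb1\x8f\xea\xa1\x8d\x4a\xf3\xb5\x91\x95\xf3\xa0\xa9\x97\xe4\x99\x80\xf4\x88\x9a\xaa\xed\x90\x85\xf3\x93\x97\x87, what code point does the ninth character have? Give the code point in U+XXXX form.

U+D35C7

Offset 0: leading byte 0xF4 = 11110100 → 4-byte char #1 = F4 8A B1 8F.
Offset 4: leading byte 0xEA = 11101010 → 3-byte char #2 = EA A1 8D.
Offset 7: leading byte 0x4A = 01001010 → 1-byte char #3 = 4A.
Offset 8: leading byte 0xF3 = 11110011 → 4-byte char #4 = F3 B5 91 95.
Offset 12: leading byte 0xF3 = 11110011 → 4-byte char #5 = F3 A0 A9 97.
Offset 16: leading byte 0xE4 = 11100100 → 3-byte char #6 = E4 99 80.
Offset 19: leading byte 0xF4 = 11110100 → 4-byte char #7 = F4 88 9A AA.
Offset 23: leading byte 0xED = 11101101 → 3-byte char #8 = ED 90 85.
Offset 26: leading byte 0xF3 = 11110011 → 4-byte char #9 = F3 93 97 87.
Leading byte 0xF3 = 11110011 matches 11110xxx → 4-byte sequence.
Byte 1: 0xF3 = 11110011, payload 011 (3 bits).
Byte 2: 0x93 = 10010011 (10xxxxxx ✓), payload 010011.
Byte 3: 0x97 = 10010111 (10xxxxxx ✓), payload 010111.
Byte 4: 0x87 = 10000111 (10xxxxxx ✓), payload 000111.
Concatenate: 011010011010111000111 = 0xD35C7 (21 bits → U+D35C7).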